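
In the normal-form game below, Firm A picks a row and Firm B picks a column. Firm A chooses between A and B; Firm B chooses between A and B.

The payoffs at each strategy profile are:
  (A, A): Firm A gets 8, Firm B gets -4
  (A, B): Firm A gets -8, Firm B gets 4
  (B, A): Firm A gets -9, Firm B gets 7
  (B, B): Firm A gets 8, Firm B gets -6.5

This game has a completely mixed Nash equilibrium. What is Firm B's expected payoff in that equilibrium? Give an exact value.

First find x, the probability Firm A plays A, from Firm B's indifference between A and B: −4x + 7(1−x) = 4x − 6.5(1−x), giving x = 27/43.
Since Firm B is indifferent in equilibrium, Firm B's expected payoff equals the payoff from either column against (27/43, 16/43). Using A: −4(27/43) + 7(16/43) = 4/43.

4/43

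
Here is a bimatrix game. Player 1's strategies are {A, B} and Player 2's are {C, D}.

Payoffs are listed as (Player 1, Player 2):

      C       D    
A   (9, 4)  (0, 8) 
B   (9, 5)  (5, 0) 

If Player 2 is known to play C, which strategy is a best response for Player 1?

Against C, Player 1 earns 9 from A and 9 from B.
So either strategy is a best response.

either — both A and B are best responses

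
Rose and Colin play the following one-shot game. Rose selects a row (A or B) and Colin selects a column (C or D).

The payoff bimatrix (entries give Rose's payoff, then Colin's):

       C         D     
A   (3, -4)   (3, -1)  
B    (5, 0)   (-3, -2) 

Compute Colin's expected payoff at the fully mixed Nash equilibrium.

First find x, the probability Rose plays A, from Colin's indifference between C and D: −4x = −x − 2(1−x), giving x = 2/5.
Since Colin is indifferent in equilibrium, Colin's expected payoff equals the payoff from either column against (2/5, 3/5). Using C: −4(2/5) = -8/5.

-8/5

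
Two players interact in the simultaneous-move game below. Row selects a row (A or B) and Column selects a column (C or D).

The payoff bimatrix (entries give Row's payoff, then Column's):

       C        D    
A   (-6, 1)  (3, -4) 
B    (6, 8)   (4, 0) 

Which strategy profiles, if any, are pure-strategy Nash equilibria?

(B, C)

(A, C): Row prefers B (6 > -6) — not an equilibrium.
(A, D): Row prefers B (4 > 3); Column prefers C (1 > -4) — not an equilibrium.
(B, C): Row gets 6 ≥ -6 from A, and Column gets 8 ≥ 0 from D — Nash equilibrium.
(B, D): Column prefers C (8 > 0) — not an equilibrium.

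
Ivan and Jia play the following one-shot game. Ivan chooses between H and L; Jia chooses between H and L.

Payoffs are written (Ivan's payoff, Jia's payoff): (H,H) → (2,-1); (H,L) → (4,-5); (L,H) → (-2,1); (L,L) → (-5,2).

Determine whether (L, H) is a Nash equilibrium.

At (L, H), Ivan earns -2; switching to H would give 2, so Ivan would deviate.
Jia earns 1; switching to L would give 2, so Jia would deviate.
Since at least one player can profitably deviate, this is not a Nash equilibrium.

No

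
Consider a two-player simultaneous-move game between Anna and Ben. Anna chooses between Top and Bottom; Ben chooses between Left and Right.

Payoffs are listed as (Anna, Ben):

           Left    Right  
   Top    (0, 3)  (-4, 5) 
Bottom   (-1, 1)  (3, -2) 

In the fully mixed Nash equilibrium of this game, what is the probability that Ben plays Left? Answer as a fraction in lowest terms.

7/8

Let q be the probability that Ben plays Left. In a completely mixed equilibrium, Anna must be indifferent between Top and Bottom.
Anna's expected payoff from Top is −4(1−q); from Bottom it is −q + 3(1−q).
Setting these equal: 4q − 4 = −4q + 3, so q = 7/8.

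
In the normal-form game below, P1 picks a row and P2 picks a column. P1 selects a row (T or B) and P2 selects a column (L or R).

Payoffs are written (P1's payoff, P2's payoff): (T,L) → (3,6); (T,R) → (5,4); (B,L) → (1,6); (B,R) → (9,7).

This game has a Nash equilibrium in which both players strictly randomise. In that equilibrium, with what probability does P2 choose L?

2/3

Let y be the probability that P2 plays L. In a completely mixed equilibrium, P1 must be indifferent between T and B.
P1's expected payoff from T is 3y + 5(1−y); from B it is y + 9(1−y).
Setting these equal: −2y + 5 = −8y + 9, so y = 2/3.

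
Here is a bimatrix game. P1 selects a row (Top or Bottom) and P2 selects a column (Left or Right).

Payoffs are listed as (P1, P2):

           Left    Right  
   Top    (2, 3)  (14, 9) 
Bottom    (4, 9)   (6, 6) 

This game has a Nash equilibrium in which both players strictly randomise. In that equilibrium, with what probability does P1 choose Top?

1/3

Let p be the probability that P1 plays Top. In a completely mixed equilibrium, P2 must be indifferent between Left and Right.
P2's expected payoff from Left is 3p + 9(1−p); from Right it is 9p + 6(1−p).
Setting these equal: −6p + 9 = 3p + 6, so p = 1/3.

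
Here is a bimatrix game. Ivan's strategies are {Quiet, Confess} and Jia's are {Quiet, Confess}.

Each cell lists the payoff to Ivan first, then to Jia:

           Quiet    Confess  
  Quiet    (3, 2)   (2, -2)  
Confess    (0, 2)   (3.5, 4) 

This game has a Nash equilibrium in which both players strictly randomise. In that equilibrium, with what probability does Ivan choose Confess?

Let x be the probability that Ivan plays Quiet. In a completely mixed equilibrium, Jia must be indifferent between Quiet and Confess.
Jia's expected payoff from Quiet is 2x + 2(1−x); from Confess it is −2x + 4(1−x).
Setting these equal: 2 = −6x + 4, so x = 1/3.
Therefore Ivan plays Confess with probability 1 − 1/3 = 2/3.

2/3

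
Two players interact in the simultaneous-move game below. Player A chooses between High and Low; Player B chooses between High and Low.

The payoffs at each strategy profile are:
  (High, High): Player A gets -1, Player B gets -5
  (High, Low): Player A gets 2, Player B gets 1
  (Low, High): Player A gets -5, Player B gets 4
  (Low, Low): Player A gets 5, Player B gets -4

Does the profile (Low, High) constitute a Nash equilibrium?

At (Low, High), Player A earns -5; switching to High would give -1, so Player A would deviate.
Player B earns 4; switching to Low would give -4, so Player B has no profitable deviation.
Since at least one player can profitably deviate, this is not a Nash equilibrium.

No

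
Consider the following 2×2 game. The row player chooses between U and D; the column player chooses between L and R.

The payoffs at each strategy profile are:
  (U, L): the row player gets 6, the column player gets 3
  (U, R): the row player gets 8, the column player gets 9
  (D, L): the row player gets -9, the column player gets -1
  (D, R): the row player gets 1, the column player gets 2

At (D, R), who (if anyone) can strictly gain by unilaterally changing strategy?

The row player

The row player at (D, R) earns 1; deviating to U yields 8 — a strict improvement.
The column player earns 2; deviating to L yields -1 — not better.
Only the row player has a strictly profitable deviation.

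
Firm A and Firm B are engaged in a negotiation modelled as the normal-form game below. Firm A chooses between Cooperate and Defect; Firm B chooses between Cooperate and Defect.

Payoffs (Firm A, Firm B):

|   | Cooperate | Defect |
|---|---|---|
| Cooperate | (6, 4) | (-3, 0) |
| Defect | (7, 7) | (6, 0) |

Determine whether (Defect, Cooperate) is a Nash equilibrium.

Yes

At (Defect, Cooperate), Firm A earns 7; switching to Cooperate would give 6, so Firm A has no profitable deviation.
Firm B earns 7; switching to Defect would give 0, so Firm B has no profitable deviation.
Neither player can gain by a unilateral deviation, so this profile is a Nash equilibrium.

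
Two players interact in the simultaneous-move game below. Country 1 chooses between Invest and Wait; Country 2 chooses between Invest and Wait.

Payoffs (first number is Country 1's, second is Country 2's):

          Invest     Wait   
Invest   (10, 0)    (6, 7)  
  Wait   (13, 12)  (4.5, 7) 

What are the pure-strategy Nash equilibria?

(Invest, Wait) and (Wait, Invest)

(Invest, Invest): Country 1 prefers Wait (13 > 10); Country 2 prefers Wait (7 > 0) — not an equilibrium.
(Invest, Wait): Country 1 gets 6 ≥ 4.5 from Wait, and Country 2 gets 7 ≥ 0 from Invest — Nash equilibrium.
(Wait, Invest): Country 1 gets 13 ≥ 10 from Invest, and Country 2 gets 12 ≥ 7 from Wait — Nash equilibrium.
(Wait, Wait): Country 1 prefers Invest (6 > 4.5); Country 2 prefers Invest (12 > 7) — not an equilibrium.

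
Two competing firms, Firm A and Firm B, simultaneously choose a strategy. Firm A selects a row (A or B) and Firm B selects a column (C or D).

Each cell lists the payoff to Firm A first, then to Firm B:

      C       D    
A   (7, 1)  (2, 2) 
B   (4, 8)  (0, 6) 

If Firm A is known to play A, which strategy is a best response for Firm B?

D

Against A, Firm B earns 1 from C and 2 from D.
So D is the best response.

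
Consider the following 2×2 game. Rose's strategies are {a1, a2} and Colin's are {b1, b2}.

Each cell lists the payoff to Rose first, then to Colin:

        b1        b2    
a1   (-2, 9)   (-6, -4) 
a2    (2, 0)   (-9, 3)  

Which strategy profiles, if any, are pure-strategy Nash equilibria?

(a1, b1): Rose prefers a2 (2 > -2) — not an equilibrium.
(a1, b2): Colin prefers b1 (9 > -4) — not an equilibrium.
(a2, b1): Colin prefers b2 (3 > 0) — not an equilibrium.
(a2, b2): Rose prefers a1 (-6 > -9) — not an equilibrium.

none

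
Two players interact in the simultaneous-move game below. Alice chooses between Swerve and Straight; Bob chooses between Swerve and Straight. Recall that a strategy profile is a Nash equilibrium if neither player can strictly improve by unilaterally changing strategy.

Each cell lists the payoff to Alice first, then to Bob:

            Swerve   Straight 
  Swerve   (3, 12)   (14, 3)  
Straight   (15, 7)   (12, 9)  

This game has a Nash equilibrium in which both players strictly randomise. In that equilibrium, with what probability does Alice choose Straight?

9/11

Let r be the probability that Alice plays Swerve. In a completely mixed equilibrium, Bob must be indifferent between Swerve and Straight.
Bob's expected payoff from Swerve is 12r + 7(1−r); from Straight it is 3r + 9(1−r).
Setting these equal: 5r + 7 = −6r + 9, so r = 2/11.
Therefore Alice plays Straight with probability 1 − 2/11 = 9/11.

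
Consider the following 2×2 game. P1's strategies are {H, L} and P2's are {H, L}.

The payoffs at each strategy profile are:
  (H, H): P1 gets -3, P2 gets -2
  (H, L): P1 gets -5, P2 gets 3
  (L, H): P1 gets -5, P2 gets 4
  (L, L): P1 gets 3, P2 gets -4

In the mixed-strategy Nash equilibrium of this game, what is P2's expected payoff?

First find p, the probability P1 plays H, from P2's indifference between H and L: −2p + 4(1−p) = 3p − 4(1−p), giving p = 8/13.
Since P2 is indifferent in equilibrium, P2's expected payoff equals the payoff from either column against (8/13, 5/13). Using H: −2(8/13) + 4(5/13) = 4/13.

4/13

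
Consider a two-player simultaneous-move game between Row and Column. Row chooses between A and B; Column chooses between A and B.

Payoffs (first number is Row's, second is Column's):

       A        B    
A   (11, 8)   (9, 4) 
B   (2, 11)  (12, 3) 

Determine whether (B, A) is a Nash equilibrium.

At (B, A), Row earns 2; switching to A would give 11, so Row would deviate.
Column earns 11; switching to B would give 3, so Column has no profitable deviation.
Since at least one player can profitably deviate, this is not a Nash equilibrium.

No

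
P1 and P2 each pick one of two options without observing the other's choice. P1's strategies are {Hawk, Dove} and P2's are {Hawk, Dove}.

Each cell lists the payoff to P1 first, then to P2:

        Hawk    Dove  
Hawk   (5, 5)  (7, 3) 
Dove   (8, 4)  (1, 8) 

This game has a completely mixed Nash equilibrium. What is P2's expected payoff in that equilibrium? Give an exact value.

14/3

First find x, the probability P1 plays Hawk, from P2's indifference between Hawk and Dove: 5x + 4(1−x) = 3x + 8(1−x), giving x = 2/3.
Since P2 is indifferent in equilibrium, P2's expected payoff equals the payoff from either column against (2/3, 1/3). Using Hawk: 5(2/3) + 4(1/3) = 14/3.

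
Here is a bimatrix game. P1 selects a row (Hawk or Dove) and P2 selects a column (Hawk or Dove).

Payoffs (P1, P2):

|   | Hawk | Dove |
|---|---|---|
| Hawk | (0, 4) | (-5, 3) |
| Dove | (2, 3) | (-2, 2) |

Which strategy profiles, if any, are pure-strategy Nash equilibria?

(Hawk, Hawk): P1 prefers Dove (2 > 0) — not an equilibrium.
(Hawk, Dove): P1 prefers Dove (-2 > -5); P2 prefers Hawk (4 > 3) — not an equilibrium.
(Dove, Hawk): P1 gets 2 ≥ 0 from Hawk, and P2 gets 3 ≥ 2 from Dove — Nash equilibrium.
(Dove, Dove): P2 prefers Hawk (3 > 2) — not an equilibrium.

(Dove, Hawk)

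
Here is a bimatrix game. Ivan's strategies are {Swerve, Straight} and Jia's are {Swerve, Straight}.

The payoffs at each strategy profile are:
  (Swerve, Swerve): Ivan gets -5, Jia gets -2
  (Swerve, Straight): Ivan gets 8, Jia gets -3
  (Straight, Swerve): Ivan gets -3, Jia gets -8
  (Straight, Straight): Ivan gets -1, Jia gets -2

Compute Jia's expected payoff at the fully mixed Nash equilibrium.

-20/7

First find x, the probability Ivan plays Swerve, from Jia's indifference between Swerve and Straight: −2x − 8(1−x) = −3x − 2(1−x), giving x = 6/7.
Since Jia is indifferent in equilibrium, Jia's expected payoff equals the payoff from either column against (6/7, 1/7). Using Swerve: −2(6/7) − 8(1/7) = -20/7.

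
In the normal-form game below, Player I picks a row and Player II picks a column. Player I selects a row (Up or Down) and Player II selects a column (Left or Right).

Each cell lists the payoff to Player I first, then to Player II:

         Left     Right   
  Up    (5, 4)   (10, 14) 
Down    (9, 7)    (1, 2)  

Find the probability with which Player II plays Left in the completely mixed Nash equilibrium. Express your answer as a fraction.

9/13

Let c be the probability that Player II plays Left. In a completely mixed equilibrium, Player I must be indifferent between Up and Down.
Player I's expected payoff from Up is 5c + 10(1−c); from Down it is 9c + (1−c).
Setting these equal: −5c + 10 = 8c + 1, so c = 9/13.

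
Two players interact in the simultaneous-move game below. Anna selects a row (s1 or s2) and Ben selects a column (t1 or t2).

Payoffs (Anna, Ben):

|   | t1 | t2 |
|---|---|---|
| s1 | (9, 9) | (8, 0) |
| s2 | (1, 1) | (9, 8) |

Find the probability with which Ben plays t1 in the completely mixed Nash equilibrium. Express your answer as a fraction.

1/9

Let y be the probability that Ben plays t1. In a completely mixed equilibrium, Anna must be indifferent between s1 and s2.
Anna's expected payoff from s1 is 9y + 8(1−y); from s2 it is y + 9(1−y).
Setting these equal: y + 8 = −8y + 9, so y = 1/9.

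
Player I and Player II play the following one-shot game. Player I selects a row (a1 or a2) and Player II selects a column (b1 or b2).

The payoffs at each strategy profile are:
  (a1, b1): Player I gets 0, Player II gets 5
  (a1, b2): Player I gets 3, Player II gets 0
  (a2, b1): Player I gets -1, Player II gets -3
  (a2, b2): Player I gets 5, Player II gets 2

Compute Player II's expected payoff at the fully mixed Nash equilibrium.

First find p, the probability Player I plays a1, from Player II's indifference between b1 and b2: 5p − 3(1−p) = 2(1−p), giving p = 1/2.
Since Player II is indifferent in equilibrium, Player II's expected payoff equals the payoff from either column against (1/2, 1/2). Using b1: 5(1/2) − 3(1/2) = 1.

1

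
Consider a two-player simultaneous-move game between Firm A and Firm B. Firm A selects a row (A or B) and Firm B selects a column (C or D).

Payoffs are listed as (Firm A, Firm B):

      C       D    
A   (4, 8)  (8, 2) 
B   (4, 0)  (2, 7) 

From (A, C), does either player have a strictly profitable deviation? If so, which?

Neither

Firm A at (A, C) earns 4; deviating to B yields 4 — not better.
Firm B earns 8; deviating to D yields 2 — not better.
Neither player can strictly improve; the profile is a Nash equilibrium.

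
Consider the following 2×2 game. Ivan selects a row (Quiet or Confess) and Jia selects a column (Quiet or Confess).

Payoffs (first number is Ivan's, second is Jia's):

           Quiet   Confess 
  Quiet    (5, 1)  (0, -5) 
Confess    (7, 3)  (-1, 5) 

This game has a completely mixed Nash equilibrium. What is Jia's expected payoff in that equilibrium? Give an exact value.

5/2

First find p, the probability Ivan plays Quiet, from Jia's indifference between Quiet and Confess: p + 3(1−p) = −5p + 5(1−p), giving p = 1/4.
Since Jia is indifferent in equilibrium, Jia's expected payoff equals the payoff from either column against (1/4, 3/4). Using Quiet: (1/4) + 3(3/4) = 5/2.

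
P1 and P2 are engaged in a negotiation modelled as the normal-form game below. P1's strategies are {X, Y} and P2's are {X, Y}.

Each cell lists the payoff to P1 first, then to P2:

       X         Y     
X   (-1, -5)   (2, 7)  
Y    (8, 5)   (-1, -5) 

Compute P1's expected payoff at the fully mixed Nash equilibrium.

First find q, the probability P2 plays X, from P1's indifference between X and Y: −q + 2(1−q) = 8q − (1−q), giving q = 1/4.
Since P1 is indifferent in equilibrium, P1's expected payoff equals the payoff from either row against (1/4, 3/4). Using X: −(1/4) + 2(3/4) = 5/4.

5/4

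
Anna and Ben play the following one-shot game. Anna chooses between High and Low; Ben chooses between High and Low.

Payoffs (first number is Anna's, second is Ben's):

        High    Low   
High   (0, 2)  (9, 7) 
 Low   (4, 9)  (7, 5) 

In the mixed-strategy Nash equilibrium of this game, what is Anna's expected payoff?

6

First find q, the probability Ben plays High, from Anna's indifference between High and Low: 9(1−q) = 4q + 7(1−q), giving q = 1/3.
Since Anna is indifferent in equilibrium, Anna's expected payoff equals the payoff from either row against (1/3, 2/3). Using High: 9(2/3) = 6.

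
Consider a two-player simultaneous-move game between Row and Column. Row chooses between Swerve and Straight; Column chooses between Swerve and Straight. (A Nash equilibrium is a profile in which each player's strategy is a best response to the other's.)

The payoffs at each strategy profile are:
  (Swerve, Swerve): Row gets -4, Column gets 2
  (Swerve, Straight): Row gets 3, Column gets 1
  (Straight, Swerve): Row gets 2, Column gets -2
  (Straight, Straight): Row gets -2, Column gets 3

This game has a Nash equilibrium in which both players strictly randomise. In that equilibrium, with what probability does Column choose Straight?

Let c be the probability that Column plays Swerve. In a completely mixed equilibrium, Row must be indifferent between Swerve and Straight.
Row's expected payoff from Swerve is −4c + 3(1−c); from Straight it is 2c − 2(1−c).
Setting these equal: −7c + 3 = 4c − 2, so c = 5/11.
Therefore Column plays Straight with probability 1 − 5/11 = 6/11.

6/11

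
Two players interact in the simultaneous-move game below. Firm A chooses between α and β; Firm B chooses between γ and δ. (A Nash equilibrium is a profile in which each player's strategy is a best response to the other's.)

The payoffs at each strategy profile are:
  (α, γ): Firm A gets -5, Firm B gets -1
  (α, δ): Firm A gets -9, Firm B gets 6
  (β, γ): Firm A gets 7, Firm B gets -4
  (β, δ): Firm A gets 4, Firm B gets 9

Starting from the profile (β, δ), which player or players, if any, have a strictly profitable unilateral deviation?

Neither

Firm A at (β, δ) earns 4; deviating to α yields -9 — not better.
Firm B earns 9; deviating to γ yields -4 — not better.
Neither player can strictly improve; the profile is a Nash equilibrium.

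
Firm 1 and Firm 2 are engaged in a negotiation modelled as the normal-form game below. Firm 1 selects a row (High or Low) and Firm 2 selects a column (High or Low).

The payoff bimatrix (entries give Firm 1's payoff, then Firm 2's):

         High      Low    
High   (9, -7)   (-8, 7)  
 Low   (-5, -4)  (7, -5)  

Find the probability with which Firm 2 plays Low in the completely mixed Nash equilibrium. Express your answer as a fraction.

Let q be the probability that Firm 2 plays High. In a completely mixed equilibrium, Firm 1 must be indifferent between High and Low.
Firm 1's expected payoff from High is 9q − 8(1−q); from Low it is −5q + 7(1−q).
Setting these equal: 17q − 8 = −12q + 7, so q = 15/29.
Therefore Firm 2 plays Low with probability 1 − 15/29 = 14/29.

14/29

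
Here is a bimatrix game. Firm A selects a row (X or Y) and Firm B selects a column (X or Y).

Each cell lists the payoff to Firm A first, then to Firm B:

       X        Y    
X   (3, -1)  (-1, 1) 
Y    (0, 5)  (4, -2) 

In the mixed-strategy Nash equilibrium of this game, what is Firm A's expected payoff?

First find q, the probability Firm B plays X, from Firm A's indifference between X and Y: 3q − (1−q) = 4(1−q), giving q = 5/8.
Since Firm A is indifferent in equilibrium, Firm A's expected payoff equals the payoff from either row against (5/8, 3/8). Using X: 3(5/8) − (3/8) = 3/2.

3/2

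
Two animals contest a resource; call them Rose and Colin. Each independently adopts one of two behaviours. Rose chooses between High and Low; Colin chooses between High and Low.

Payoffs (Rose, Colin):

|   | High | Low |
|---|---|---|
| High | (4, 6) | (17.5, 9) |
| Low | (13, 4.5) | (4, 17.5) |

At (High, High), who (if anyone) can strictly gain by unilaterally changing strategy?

Both

Rose at (High, High) earns 4; deviating to Low yields 13 — a strict improvement.
Colin earns 6; deviating to Low yields 9 — a strict improvement.
Both Rose and Colin have strictly profitable deviations.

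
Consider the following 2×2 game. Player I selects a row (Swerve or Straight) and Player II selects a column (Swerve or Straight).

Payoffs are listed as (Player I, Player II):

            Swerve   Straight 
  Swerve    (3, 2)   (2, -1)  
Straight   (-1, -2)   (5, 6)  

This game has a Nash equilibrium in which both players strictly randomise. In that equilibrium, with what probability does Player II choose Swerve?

3/7

Let c be the probability that Player II plays Swerve. In a completely mixed equilibrium, Player I must be indifferent between Swerve and Straight.
Player I's expected payoff from Swerve is 3c + 2(1−c); from Straight it is −c + 5(1−c).
Setting these equal: c + 2 = −6c + 5, so c = 3/7.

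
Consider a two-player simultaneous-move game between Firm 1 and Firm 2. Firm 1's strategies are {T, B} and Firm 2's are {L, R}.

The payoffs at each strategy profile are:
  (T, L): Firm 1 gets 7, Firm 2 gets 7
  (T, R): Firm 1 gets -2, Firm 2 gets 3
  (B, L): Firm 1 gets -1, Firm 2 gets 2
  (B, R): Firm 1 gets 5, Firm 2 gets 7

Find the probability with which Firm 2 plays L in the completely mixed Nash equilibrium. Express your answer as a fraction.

7/15

Let q be the probability that Firm 2 plays L. In a completely mixed equilibrium, Firm 1 must be indifferent between T and B.
Firm 1's expected payoff from T is 7q − 2(1−q); from B it is −q + 5(1−q).
Setting these equal: 9q − 2 = −6q + 5, so q = 7/15.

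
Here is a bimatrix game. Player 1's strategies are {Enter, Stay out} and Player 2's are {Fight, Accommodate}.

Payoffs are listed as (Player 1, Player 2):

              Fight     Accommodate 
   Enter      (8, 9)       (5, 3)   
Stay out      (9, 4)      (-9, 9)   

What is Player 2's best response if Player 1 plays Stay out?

Against Stay out, Player 2 earns 4 from Fight and 9 from Accommodate.
So Accommodate is the best response.

Accommodate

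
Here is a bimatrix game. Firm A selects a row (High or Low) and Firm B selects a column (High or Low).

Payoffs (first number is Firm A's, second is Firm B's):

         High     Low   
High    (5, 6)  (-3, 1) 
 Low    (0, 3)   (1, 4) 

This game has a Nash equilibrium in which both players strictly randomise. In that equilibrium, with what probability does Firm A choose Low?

5/6

Let p be the probability that Firm A plays High. In a completely mixed equilibrium, Firm B must be indifferent between High and Low.
Firm B's expected payoff from High is 6p + 3(1−p); from Low it is p + 4(1−p).
Setting these equal: 3p + 3 = −3p + 4, so p = 1/6.
Therefore Firm A plays Low with probability 1 − 1/6 = 5/6.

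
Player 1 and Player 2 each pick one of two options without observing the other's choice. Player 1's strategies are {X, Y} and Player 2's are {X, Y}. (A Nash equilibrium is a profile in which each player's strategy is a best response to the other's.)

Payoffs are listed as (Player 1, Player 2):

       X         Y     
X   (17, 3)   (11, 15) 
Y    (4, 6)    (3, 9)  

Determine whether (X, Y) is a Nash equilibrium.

At (X, Y), Player 1 earns 11; switching to Y would give 3, so Player 1 has no profitable deviation.
Player 2 earns 15; switching to X would give 3, so Player 2 has no profitable deviation.
Neither player can gain by a unilateral deviation, so this profile is a Nash equilibrium.

Yes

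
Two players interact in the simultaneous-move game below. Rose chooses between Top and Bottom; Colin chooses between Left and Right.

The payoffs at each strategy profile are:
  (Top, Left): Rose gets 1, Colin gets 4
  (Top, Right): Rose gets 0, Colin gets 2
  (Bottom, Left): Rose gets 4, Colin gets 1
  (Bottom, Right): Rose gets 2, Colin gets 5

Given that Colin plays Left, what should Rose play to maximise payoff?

Bottom

Against Left, Rose earns 1 from Top and 4 from Bottom.
So Bottom is the best response.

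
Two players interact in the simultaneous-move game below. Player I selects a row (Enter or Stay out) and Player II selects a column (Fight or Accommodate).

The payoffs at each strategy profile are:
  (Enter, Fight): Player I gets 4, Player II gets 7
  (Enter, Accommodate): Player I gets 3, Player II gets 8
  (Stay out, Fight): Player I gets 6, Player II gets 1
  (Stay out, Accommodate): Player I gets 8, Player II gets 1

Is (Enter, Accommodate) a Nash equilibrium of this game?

No

At (Enter, Accommodate), Player I earns 3; switching to Stay out would give 8, so Player I would deviate.
Player II earns 8; switching to Fight would give 7, so Player II has no profitable deviation.
Since at least one player can profitably deviate, this is not a Nash equilibrium.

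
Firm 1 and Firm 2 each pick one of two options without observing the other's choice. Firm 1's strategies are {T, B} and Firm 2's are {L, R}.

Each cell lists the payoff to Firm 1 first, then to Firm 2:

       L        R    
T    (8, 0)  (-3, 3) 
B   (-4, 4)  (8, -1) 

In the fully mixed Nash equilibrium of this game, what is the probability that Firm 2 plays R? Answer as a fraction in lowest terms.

Let c be the probability that Firm 2 plays L. In a completely mixed equilibrium, Firm 1 must be indifferent between T and B.
Firm 1's expected payoff from T is 8c − 3(1−c); from B it is −4c + 8(1−c).
Setting these equal: 11c − 3 = −12c + 8, so c = 11/23.
Therefore Firm 2 plays R with probability 1 − 11/23 = 12/23.

12/23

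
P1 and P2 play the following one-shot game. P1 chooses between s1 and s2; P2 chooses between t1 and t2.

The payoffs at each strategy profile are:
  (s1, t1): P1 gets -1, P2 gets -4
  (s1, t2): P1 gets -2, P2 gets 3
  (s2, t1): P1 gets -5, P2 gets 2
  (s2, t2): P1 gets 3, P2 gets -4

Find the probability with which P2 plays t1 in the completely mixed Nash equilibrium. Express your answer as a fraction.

5/9

Let c be the probability that P2 plays t1. In a completely mixed equilibrium, P1 must be indifferent between s1 and s2.
P1's expected payoff from s1 is −c − 2(1−c); from s2 it is −5c + 3(1−c).
Setting these equal: c − 2 = −8c + 3, so c = 5/9.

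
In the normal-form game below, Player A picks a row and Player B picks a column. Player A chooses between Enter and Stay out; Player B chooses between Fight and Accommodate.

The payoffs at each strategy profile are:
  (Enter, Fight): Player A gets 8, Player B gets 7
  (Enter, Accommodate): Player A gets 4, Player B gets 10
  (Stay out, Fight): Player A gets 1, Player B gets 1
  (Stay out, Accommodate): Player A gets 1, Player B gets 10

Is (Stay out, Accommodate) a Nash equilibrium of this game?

At (Stay out, Accommodate), Player A earns 1; switching to Enter would give 4, so Player A would deviate.
Player B earns 10; switching to Fight would give 1, so Player B has no profitable deviation.
Since at least one player can profitably deviate, this is not a Nash equilibrium.

No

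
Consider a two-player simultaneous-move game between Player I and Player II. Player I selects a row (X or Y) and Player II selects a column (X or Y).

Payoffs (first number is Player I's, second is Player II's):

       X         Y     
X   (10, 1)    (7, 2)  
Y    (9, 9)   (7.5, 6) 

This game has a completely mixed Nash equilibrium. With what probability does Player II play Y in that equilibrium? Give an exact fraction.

2/3

Let y be the probability that Player II plays X. In a completely mixed equilibrium, Player I must be indifferent between X and Y.
Player I's expected payoff from X is 10y + 7(1−y); from Y it is 9y + 7.5(1−y).
Setting these equal: 3y + 7 = 1.5y + 7.5, so y = 1/3.
Therefore Player II plays Y with probability 1 − 1/3 = 2/3.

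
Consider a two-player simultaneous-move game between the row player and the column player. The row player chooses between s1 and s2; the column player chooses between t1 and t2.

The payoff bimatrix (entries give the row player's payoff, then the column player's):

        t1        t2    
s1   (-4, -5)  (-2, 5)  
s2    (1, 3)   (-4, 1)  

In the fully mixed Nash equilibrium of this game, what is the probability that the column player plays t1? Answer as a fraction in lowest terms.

Let q be the probability that the column player plays t1. In a completely mixed equilibrium, the row player must be indifferent between s1 and s2.
The row player's expected payoff from s1 is −4q − 2(1−q); from s2 it is q − 4(1−q).
Setting these equal: −2q − 2 = 5q − 4, so q = 2/7.

2/7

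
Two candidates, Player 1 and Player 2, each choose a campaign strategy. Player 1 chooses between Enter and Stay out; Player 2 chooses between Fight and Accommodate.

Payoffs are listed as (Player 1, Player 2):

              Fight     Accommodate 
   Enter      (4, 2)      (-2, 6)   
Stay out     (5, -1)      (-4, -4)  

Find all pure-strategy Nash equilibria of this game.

(Enter, Accommodate) and (Stay out, Fight)

(Enter, Fight): Player 1 prefers Stay out (5 > 4); Player 2 prefers Accommodate (6 > 2) — not an equilibrium.
(Enter, Accommodate): Player 1 gets -2 ≥ -4 from Stay out, and Player 2 gets 6 ≥ 2 from Fight — Nash equilibrium.
(Stay out, Fight): Player 1 gets 5 ≥ 4 from Enter, and Player 2 gets -1 ≥ -4 from Accommodate — Nash equilibrium.
(Stay out, Accommodate): Player 1 prefers Enter (-2 > -4); Player 2 prefers Fight (-1 > -4) — not an equilibrium.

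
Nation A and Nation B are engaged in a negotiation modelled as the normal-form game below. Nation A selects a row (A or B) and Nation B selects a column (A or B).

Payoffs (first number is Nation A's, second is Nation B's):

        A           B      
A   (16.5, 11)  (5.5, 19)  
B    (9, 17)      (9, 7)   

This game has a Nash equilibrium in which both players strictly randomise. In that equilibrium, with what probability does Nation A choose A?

5/9

Let x be the probability that Nation A plays A. In a completely mixed equilibrium, Nation B must be indifferent between A and B.
Nation B's expected payoff from A is 11x + 17(1−x); from B it is 19x + 7(1−x).
Setting these equal: −6x + 17 = 12x + 7, so x = 5/9.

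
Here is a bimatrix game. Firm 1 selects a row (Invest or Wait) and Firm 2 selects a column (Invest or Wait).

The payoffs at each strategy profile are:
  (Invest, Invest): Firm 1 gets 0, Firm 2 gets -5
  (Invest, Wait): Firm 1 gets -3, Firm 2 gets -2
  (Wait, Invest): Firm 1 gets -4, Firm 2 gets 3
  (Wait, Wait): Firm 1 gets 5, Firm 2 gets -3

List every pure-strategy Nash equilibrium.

(Invest, Invest): Firm 2 prefers Wait (-2 > -5) — not an equilibrium.
(Invest, Wait): Firm 1 prefers Wait (5 > -3) — not an equilibrium.
(Wait, Invest): Firm 1 prefers Invest (0 > -4) — not an equilibrium.
(Wait, Wait): Firm 2 prefers Invest (3 > -3) — not an equilibrium.

none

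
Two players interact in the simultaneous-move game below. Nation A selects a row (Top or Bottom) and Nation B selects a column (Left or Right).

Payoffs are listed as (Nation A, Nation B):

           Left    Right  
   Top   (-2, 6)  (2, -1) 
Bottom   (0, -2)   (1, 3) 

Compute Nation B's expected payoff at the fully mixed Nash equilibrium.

First find x, the probability Nation A plays Top, from Nation B's indifference between Left and Right: 6x − 2(1−x) = −x + 3(1−x), giving x = 5/12.
Since Nation B is indifferent in equilibrium, Nation B's expected payoff equals the payoff from either column against (5/12, 7/12). Using Left: 6(5/12) − 2(7/12) = 4/3.

4/3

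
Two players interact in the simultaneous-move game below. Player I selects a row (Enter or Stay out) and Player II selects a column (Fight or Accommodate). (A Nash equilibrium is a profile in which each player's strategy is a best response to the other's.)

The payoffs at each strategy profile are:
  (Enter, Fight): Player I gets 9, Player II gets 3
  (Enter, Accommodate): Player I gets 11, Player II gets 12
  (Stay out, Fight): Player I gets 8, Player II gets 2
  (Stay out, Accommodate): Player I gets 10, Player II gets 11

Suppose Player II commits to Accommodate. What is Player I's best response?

Enter

Against Accommodate, Player I earns 11 from Enter and 10 from Stay out.
So Enter is the best response.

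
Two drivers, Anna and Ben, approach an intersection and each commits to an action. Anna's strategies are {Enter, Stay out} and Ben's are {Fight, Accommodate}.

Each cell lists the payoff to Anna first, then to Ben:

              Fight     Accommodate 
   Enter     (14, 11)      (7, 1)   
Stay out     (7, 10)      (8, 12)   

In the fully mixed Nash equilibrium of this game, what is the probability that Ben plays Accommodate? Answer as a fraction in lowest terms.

Let c be the probability that Ben plays Fight. In a completely mixed equilibrium, Anna must be indifferent between Enter and Stay out.
Anna's expected payoff from Enter is 14c + 7(1−c); from Stay out it is 7c + 8(1−c).
Setting these equal: 7c + 7 = −c + 8, so c = 1/8.
Therefore Ben plays Accommodate with probability 1 − 1/8 = 7/8.

7/8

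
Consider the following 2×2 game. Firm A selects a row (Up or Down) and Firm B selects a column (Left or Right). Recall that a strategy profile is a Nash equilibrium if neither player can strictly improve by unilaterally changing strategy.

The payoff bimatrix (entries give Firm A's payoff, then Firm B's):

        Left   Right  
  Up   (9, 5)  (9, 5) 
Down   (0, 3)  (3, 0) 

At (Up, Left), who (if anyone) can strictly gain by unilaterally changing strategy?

Firm A at (Up, Left) earns 9; deviating to Down yields 0 — not better.
Firm B earns 5; deviating to Right yields 5 — not better.
Neither player can strictly improve; the profile is a Nash equilibrium.

Neither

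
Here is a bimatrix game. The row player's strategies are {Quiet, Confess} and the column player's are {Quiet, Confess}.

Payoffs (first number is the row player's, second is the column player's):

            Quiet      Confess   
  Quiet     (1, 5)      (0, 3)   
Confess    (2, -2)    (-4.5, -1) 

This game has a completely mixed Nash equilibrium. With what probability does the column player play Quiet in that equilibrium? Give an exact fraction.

9/11

Let q be the probability that the column player plays Quiet. In a completely mixed equilibrium, the row player must be indifferent between Quiet and Confess.
The row player's expected payoff from Quiet is q; from Confess it is 2q − 4.5(1−q).
Setting these equal: q = 6.5q − 4.5, so q = 9/11.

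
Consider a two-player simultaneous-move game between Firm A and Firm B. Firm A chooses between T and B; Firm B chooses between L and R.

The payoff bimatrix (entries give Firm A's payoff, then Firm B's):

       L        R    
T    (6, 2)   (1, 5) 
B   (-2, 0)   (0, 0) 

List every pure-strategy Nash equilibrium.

(T, R)

(T, L): Firm B prefers R (5 > 2) — not an equilibrium.
(T, R): Firm A gets 1 ≥ 0 from B, and Firm B gets 5 ≥ 2 from L — Nash equilibrium.
(B, L): Firm A prefers T (6 > -2) — not an equilibrium.
(B, R): Firm A prefers T (1 > 0) — not an equilibrium.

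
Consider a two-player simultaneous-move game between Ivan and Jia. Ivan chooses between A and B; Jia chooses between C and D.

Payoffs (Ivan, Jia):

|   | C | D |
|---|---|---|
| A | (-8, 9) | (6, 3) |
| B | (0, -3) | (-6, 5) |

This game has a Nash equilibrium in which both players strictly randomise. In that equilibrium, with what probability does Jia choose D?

2/5

Let q be the probability that Jia plays C. In a completely mixed equilibrium, Ivan must be indifferent between A and B.
Ivan's expected payoff from A is −8q + 6(1−q); from B it is −6(1−q).
Setting these equal: −14q + 6 = 6q − 6, so q = 3/5.
Therefore Jia plays D with probability 1 − 3/5 = 2/5.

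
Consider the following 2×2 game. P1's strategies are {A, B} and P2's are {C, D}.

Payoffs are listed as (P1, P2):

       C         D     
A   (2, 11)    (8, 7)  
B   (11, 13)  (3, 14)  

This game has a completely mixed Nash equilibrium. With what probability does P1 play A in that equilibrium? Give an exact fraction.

Let r be the probability that P1 plays A. In a completely mixed equilibrium, P2 must be indifferent between C and D.
P2's expected payoff from C is 11r + 13(1−r); from D it is 7r + 14(1−r).
Setting these equal: −2r + 13 = −7r + 14, so r = 1/5.

1/5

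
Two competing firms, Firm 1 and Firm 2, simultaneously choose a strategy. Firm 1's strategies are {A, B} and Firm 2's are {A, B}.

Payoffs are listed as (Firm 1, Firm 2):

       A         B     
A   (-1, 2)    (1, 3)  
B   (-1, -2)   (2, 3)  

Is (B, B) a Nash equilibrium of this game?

At (B, B), Firm 1 earns 2; switching to A would give 1, so Firm 1 has no profitable deviation.
Firm 2 earns 3; switching to A would give -2, so Firm 2 has no profitable deviation.
Neither player can gain by a unilateral deviation, so this profile is a Nash equilibrium.

Yes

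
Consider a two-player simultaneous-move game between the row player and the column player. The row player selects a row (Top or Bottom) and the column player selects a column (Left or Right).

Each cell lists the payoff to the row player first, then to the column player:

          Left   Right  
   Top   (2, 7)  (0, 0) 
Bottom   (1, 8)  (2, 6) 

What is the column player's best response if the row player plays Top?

Against Top, the column player earns 7 from Left and 0 from Right.
So Left is the best response.

Left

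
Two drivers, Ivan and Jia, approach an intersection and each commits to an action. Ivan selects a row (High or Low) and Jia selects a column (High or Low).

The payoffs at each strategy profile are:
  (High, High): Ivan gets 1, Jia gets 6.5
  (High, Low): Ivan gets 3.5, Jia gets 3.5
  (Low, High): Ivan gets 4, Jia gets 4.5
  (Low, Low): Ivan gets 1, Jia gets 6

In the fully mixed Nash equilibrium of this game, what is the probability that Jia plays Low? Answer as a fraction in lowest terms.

Let q be the probability that Jia plays High. In a completely mixed equilibrium, Ivan must be indifferent between High and Low.
Ivan's expected payoff from High is q + 3.5(1−q); from Low it is 4q + (1−q).
Setting these equal: −2.5q + 3.5 = 3q + 1, so q = 5/11.
Therefore Jia plays Low with probability 1 − 5/11 = 6/11.

6/11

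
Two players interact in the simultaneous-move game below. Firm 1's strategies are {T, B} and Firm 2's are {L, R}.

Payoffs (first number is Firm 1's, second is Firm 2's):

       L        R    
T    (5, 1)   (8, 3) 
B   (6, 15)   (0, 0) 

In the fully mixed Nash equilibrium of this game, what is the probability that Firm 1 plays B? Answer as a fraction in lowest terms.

Let x be the probability that Firm 1 plays T. In a completely mixed equilibrium, Firm 2 must be indifferent between L and R.
Firm 2's expected payoff from L is x + 15(1−x); from R it is 3x.
Setting these equal: −14x + 15 = 3x, so x = 15/17.
Therefore Firm 1 plays B with probability 1 − 15/17 = 2/17.

2/17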